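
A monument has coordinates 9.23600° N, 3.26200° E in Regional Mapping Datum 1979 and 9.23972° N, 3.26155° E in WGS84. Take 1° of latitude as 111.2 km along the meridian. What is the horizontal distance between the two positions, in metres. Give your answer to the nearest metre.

417 m

Δφ = 9.23972° − 9.23600° = +0.00372°; Δλ = 3.26155° − 3.26200° = -0.00045°.
ΔN = Δφ × 111200 = 413.7 m; ΔE = Δλ × 111200 × cos(9.23600°) = -0.00045 × 111200 × 0.987036 = -49.4 m.
Distance = √(ΔE² + ΔN²) = √((-49.4)² + 413.7²) = 416.6 m.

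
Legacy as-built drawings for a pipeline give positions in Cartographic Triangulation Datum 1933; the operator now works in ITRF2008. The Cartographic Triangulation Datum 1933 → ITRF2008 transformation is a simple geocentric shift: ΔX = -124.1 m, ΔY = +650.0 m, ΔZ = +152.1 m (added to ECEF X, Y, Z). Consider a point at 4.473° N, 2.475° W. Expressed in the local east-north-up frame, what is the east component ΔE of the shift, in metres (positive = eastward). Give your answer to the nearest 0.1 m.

ΔE = 644.0 m

The local east axis at (φ, λ) is (−sin λ, cos λ, 0), so ΔE = −sin(-2.475°)·(-124.1) + cos(-2.475°)·650.0 = 644.03 m.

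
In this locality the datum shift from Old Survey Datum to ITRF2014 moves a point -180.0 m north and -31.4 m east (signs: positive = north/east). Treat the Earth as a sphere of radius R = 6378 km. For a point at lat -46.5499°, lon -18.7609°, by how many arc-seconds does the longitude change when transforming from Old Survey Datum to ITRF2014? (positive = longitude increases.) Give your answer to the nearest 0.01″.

Δλ = -1.48″

At latitude -46.5499°, cos φ = 0.687723.
One radian of longitude at latitude φ spans R cos φ, so Δλ = ΔE / (R cos φ) = -31.4 / (6378000 × 0.687723) = -7.1587e-06 rad = -1.477″.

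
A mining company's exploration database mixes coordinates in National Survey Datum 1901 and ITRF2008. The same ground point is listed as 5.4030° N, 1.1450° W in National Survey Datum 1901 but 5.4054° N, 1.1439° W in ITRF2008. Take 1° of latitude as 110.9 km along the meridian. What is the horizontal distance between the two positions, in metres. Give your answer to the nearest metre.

Δφ = 5.4054° − 5.4030° = +0.0024°; Δλ = -1.1439° − -1.1450° = +0.0011°.
ΔN = Δφ × 110900 = 266.2 m; ΔE = Δλ × 110900 × cos(5.4030°) = +0.0011 × 110900 × 0.995557 = 121.4 m.
Distance = √(ΔE² + ΔN²) = √(121.4² + 266.2²) = 292.6 m.

293 m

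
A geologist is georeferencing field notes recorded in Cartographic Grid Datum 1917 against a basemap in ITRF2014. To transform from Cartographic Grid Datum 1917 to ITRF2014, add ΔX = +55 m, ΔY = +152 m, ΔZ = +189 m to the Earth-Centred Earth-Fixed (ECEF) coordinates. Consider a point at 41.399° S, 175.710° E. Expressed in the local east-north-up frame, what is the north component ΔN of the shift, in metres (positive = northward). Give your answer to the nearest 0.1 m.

ΔN = 113.0 m

At φ = -41.399°, λ = 175.710°: sin φ = -0.661299, cos φ = 0.750123, sin λ = 0.074805, cos λ = -0.997198.
ΔN = −sin φ cos λ·ΔX − sin φ sin λ·ΔY + cos φ·ΔZ = −(-0.661299)(-0.997198)(55) − (-0.661299)(0.074805)(152) + (0.750123)(189) = 113.02 m.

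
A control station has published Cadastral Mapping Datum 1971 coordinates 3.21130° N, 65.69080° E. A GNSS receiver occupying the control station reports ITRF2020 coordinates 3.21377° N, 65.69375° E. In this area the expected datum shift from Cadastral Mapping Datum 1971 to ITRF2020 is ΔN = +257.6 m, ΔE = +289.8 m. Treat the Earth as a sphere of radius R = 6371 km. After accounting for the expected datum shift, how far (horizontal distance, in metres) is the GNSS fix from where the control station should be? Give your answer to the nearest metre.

Observed coordinate differences: Δφ = +0.00247°, Δλ = +0.00295°.
Converting to metres (1° lat = 111195 m, cos φ = 0.998430): observed ΔN = 274.7 m, observed ΔE = 327.5 m.
Subtracting the expected shift leaves a residual of 274.7 − (257.6) = 17.1 m north and 327.5 − (289.8) = 37.7 m east.
Residual distance = √(17.1² + 37.7²) = 41.4 m.

41 m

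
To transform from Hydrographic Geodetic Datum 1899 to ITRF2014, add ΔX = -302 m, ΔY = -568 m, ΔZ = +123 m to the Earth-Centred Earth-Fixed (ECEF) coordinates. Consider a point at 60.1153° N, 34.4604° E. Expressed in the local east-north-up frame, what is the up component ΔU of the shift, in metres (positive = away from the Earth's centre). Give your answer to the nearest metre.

ΔU = -178 m

The local up (radial) axis is (cos φ cos λ, cos φ sin λ, sin φ), giving ΔU = -124.068 − 160.137 + 106.645 = -177.56 m.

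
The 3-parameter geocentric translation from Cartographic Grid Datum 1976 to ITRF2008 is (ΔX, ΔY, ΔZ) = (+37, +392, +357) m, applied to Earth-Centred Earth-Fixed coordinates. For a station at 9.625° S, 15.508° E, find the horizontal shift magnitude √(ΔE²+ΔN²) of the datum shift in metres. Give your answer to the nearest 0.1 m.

525.6 m

At φ = -9.625°, λ = 15.508°: sin φ = -0.167199, cos φ = 0.985923, sin λ = 0.267373, cos λ = 0.963593.
ΔE = −sin λ·ΔX + cos λ·ΔY = −(0.267373)·(37) + (0.963593)·(392) = 367.84 m.
ΔN = −sin φ cos λ·ΔX − sin φ sin λ·ΔY + cos φ·ΔZ = −(-0.167199)(0.963593)(37) − (-0.167199)(0.267373)(392) + (0.985923)(357) = 375.46 m.
Horizontal magnitude = √(ΔE² + ΔN²) = √(367.84² + 375.46²) = 525.62 m.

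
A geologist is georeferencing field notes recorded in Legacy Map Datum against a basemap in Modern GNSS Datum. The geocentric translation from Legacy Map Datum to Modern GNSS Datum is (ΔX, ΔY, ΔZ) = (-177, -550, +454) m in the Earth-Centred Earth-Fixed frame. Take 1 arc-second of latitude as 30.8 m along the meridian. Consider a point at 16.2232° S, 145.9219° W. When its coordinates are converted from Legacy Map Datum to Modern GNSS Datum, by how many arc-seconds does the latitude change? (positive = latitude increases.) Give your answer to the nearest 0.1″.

sin φ = -0.279380, cos φ = 0.960181, sin λ = -0.560322, cos λ = -0.828275.
North component: ΔN = −sin φ cos λ·ΔX − sin φ sin λ·ΔY + cos φ·ΔZ = −(-0.279380)(-0.828275)(-177) − (-0.279380)(-0.560322)(-550) + (0.960181)(454) = 562.98 m.
1° of latitude spans 3600 × 30.80 = 110880 m, so Δφ = 562.98 / 110880 × 3600 = 18.279″.

Δφ = 18.3″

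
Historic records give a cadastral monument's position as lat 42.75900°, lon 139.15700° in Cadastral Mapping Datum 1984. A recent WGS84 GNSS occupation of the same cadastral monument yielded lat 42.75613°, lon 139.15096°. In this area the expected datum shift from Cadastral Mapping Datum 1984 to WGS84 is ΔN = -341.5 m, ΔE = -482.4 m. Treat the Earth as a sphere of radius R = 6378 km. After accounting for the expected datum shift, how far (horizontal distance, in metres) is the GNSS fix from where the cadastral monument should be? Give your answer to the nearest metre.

25 m

Observed coordinate differences: Δφ = -0.00287°, Δλ = -0.00604°.
Converting to metres (1° lat = 111317 m, cos φ = 0.734216): observed ΔN = -319.5 m, observed ΔE = -493.7 m.
Subtracting the expected shift leaves a residual of -319.5 − (-341.5) = 22.0 m north and -493.7 − (-482.4) = -11.3 m east.
Residual distance = √(22.0² + (-11.3)²) = 24.7 m.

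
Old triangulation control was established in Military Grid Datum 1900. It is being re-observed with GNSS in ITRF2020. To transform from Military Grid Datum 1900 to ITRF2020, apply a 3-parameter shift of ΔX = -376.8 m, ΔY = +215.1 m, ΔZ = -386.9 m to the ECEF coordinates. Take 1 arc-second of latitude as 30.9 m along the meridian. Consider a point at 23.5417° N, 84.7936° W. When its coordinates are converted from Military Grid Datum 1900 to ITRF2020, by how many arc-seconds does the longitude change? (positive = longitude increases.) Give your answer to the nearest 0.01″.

sin φ = 0.399416, cos φ = 0.916770, sin λ = -0.995874, cos λ = 0.090744.
East component: ΔE = −sin λ·ΔX + cos λ·ΔY = −(-0.995874)(-376.8) + (0.090744)(215.1) = -355.73 m.
1° of latitude spans 3600 × 30.90 = 111240 m; at latitude φ, 1° of longitude spans that × cos φ = 101981.5 m, so Δλ = -355.73 / 101981.5 × 3600 = -12.557″.

Δλ = -12.56″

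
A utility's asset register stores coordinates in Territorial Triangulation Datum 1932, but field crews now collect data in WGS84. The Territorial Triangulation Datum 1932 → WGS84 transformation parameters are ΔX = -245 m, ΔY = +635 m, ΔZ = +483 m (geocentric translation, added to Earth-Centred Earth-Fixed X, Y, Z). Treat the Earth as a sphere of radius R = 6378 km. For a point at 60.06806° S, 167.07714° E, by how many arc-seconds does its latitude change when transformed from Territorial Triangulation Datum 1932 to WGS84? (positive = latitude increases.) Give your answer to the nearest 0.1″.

sin φ = -0.866619, cos φ = 0.498971, sin λ = 0.223639, cos λ = -0.974672.
North component: ΔN = −sin φ cos λ·ΔX − sin φ sin λ·ΔY + cos φ·ΔZ = −(-0.866619)(-0.974672)(-245) − (-0.866619)(0.223639)(635) + (0.498971)(483) = 571.02 m.
1° of latitude spans πR/180 = 111317 m, so Δφ = 571.02 / 111317 × 3600 = 18.467″.

Δφ = 18.5″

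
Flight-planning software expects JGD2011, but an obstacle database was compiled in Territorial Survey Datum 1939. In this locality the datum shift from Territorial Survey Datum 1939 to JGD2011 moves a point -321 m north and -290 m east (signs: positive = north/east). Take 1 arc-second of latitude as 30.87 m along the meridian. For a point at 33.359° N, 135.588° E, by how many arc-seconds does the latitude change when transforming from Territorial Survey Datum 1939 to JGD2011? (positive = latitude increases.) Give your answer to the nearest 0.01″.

Δφ = -10.40″

1″ of latitude = 30.87 m, so Δφ = -321.0 / 30.87 = -10.398″.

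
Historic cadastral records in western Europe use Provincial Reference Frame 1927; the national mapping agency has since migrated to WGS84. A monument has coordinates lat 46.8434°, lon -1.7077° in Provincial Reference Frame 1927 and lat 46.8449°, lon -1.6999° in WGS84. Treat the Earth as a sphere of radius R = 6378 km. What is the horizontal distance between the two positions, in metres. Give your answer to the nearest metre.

617 m

Δφ = 46.8449° − 46.8434° = +0.0015°; Δλ = -1.6999° − -1.7077° = +0.0078°.
1° along a meridian = πR/180 = 111317 m.
ΔN = Δφ × 111317 = 167.0 m; ΔE = Δλ × 111317 × cos(46.8434°) = +0.0078 × 111317 × 0.683995 = 593.9 m.
Distance = √(ΔE² + ΔN²) = √(593.9² + 167.0²) = 616.9 m.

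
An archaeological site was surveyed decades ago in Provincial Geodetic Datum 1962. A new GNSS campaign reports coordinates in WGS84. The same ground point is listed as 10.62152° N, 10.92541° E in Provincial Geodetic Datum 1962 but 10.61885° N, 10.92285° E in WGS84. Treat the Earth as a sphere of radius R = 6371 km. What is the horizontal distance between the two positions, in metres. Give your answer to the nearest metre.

408 m

Δφ = 10.61885° − 10.62152° = -0.00267°; Δλ = 10.92285° − 10.92541° = -0.00256°.
1° along a meridian = πR/180 = 111195 m.
ΔN = Δφ × 111195 = -296.9 m; ΔE = Δλ × 111195 × cos(10.62152°) = -0.00256 × 111195 × 0.982866 = -279.8 m.
Distance = √(ΔE² + ΔN²) = √((-279.8)² + (-296.9)²) = 407.9 m.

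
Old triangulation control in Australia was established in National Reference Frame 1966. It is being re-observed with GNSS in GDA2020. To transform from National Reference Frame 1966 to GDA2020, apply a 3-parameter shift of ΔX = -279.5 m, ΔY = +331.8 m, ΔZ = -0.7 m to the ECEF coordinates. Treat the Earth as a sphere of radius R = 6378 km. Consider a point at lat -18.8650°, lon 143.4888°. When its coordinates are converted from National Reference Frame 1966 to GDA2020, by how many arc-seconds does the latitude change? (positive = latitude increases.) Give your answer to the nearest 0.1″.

sin φ = -0.323339, cos φ = 0.946283, sin λ = 0.594980, cos λ = -0.803741.
North component: ΔN = −sin φ cos λ·ΔX − sin φ sin λ·ΔY + cos φ·ΔZ = −(-0.323339)(-0.803741)(-279.5) − (-0.323339)(0.594980)(331.8) + (0.946283)(-0.7) = 135.81 m.
1° of latitude spans πR/180 = 111317 m, so Δφ = 135.81 / 111317 × 3600 = 4.392″.

Δφ = 4.4″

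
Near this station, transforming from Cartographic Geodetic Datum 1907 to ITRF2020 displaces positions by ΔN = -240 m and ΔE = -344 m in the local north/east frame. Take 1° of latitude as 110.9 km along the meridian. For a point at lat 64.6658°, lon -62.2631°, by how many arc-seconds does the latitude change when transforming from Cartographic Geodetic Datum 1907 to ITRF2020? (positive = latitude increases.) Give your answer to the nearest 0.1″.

Δφ = -7.8″

1° of latitude = 110.9 km, so Δφ = -240.0 / 110900 = -0.0021641° = -7.791″.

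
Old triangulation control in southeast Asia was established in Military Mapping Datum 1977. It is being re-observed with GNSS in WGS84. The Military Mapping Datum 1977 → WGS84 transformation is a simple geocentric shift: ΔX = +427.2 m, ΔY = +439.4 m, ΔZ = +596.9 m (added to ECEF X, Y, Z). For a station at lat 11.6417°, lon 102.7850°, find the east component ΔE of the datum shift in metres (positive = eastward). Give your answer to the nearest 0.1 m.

ΔE = -513.8 m

At φ = 11.6417°, λ = 102.7850°: sin φ = 0.201791, cos φ = 0.979429, sin λ = 0.975207, cos λ = -0.221293.
ΔE = −sin λ·ΔX + cos λ·ΔY = −(0.975207)·(427.2) + (-0.221293)·(439.4) = -513.84 m.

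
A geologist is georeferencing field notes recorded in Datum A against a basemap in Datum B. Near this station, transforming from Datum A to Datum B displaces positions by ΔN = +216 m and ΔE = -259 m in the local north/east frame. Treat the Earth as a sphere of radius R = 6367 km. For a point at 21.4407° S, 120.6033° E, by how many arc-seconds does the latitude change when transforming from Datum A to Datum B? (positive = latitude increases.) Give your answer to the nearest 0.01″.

On a sphere of radius R, 1 rad of latitude = R, so Δφ = ΔN / R = 216.0 / 6367000 = 3.3925e-05 rad = 6.998″.

Δφ = 7.00″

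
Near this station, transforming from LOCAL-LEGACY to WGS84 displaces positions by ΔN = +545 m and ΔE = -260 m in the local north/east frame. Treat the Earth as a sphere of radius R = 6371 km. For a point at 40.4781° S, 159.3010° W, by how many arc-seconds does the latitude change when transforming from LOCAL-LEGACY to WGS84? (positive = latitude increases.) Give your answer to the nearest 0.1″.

On a sphere of radius R, 1 rad of latitude = R, so Δφ = ΔN / R = 545.0 / 6371000 = 8.5544e-05 rad = 17.645″.

Δφ = 17.6″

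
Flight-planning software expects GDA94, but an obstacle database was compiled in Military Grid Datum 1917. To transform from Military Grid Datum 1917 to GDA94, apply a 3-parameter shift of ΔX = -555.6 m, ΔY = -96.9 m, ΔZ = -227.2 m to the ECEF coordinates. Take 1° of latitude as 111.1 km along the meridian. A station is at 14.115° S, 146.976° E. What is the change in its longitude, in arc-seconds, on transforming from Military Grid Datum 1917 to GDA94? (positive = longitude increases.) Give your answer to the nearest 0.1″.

Δλ = 12.8″

sin φ = -0.243869, cos φ = 0.969808, sin λ = 0.544990, cos λ = -0.838442.
East component: ΔE = −sin λ·ΔX + cos λ·ΔY = −(0.544990)(-555.6) + (-0.838442)(-96.9) = 384.04 m.
1° of latitude spans 111100 m; at latitude φ, 1° of longitude spans that × cos φ = 107745.7 m, so Δλ = 384.04 / 107745.7 × 3600 = 12.832″.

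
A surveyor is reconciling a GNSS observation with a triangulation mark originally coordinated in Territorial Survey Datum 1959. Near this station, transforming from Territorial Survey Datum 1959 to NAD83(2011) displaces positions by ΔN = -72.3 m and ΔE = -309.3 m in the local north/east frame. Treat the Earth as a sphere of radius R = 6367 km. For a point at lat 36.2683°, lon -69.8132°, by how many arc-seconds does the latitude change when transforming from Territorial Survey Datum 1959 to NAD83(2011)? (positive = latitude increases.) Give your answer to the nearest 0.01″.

Δφ = -2.34″

On a sphere of radius R, 1 rad of latitude = R, so Δφ = ΔN / R = -72.3 / 6367000 = -1.1355e-05 rad = -2.342″.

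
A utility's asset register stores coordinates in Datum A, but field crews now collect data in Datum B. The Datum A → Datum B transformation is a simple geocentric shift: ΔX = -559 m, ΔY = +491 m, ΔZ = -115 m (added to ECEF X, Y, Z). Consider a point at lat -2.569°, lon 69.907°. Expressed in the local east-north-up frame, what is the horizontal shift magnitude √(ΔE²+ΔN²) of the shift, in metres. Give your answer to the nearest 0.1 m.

At φ = -2.569°, λ = 69.907°: sin φ = -0.044822, cos φ = 0.998995, sin λ = 0.939136, cos λ = 0.343545.
ΔE = −sin λ·ΔX + cos λ·ΔY = −(0.939136)·(-559) + (0.343545)·(491) = 693.66 m.
ΔN = −sin φ cos λ·ΔX − sin φ sin λ·ΔY + cos φ·ΔZ = −(-0.044822)(0.343545)(-559) − (-0.044822)(0.939136)(491) + (0.998995)(-115) = -102.82 m.
Horizontal magnitude = √(ΔE² + ΔN²) = √(693.66² + (-102.82)²) = 701.24 m.

701.2 m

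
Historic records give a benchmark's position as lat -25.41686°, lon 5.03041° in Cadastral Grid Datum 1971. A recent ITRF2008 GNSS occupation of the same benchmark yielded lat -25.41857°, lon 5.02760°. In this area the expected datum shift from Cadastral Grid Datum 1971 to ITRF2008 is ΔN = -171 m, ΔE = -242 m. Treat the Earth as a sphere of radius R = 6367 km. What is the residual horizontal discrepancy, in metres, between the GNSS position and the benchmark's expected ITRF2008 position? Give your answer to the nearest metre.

Observed coordinate differences: Δφ = -0.00171°, Δλ = -0.00281°.
Converting to metres (1° lat = 111125 m, cos φ = 0.903209): observed ΔN = -190.0 m, observed ΔE = -282.0 m.
Subtracting the expected shift leaves a residual of -190.0 − (-171) = -19.0 m north and -282.0 − (-242) = -40.0 m east.
Residual distance = √((-19.0)² + (-40.0)²) = 44.3 m.

44 m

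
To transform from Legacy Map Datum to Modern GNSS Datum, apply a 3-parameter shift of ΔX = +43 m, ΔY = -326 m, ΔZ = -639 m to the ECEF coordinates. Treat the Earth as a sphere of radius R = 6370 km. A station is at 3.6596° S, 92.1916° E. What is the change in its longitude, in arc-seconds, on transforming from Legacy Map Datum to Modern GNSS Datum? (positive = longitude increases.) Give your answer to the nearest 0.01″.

sin φ = -0.063829, cos φ = 0.997961, sin λ = 0.999269, cos λ = -0.038241.
East component: ΔE = −sin λ·ΔX + cos λ·ΔY = −(0.999269)(43) + (-0.038241)(-326) = -30.50 m.
1° of latitude spans πR/180 = 111177 m; at latitude φ, 1° of longitude spans that × cos φ = 110950.8 m, so Δλ = -30.50 / 110950.8 × 3600 = -0.990″.

Δλ = -0.99″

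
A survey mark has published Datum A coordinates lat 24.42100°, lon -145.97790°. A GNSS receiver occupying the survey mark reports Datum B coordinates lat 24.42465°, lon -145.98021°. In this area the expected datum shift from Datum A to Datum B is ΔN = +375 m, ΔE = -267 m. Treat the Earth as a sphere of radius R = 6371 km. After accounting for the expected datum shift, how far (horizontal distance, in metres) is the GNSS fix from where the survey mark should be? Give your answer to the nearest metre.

Observed coordinate differences: Δφ = +0.00365°, Δλ = -0.00231°.
Converting to metres (1° lat = 111195 m, cos φ = 0.910532): observed ΔN = 405.9 m, observed ΔE = -233.9 m.
Subtracting the expected shift leaves a residual of 405.9 − (375) = 30.9 m north and -233.9 − (-267) = 33.1 m east.
Residual distance = √(30.9² + 33.1²) = 45.3 m.

45 m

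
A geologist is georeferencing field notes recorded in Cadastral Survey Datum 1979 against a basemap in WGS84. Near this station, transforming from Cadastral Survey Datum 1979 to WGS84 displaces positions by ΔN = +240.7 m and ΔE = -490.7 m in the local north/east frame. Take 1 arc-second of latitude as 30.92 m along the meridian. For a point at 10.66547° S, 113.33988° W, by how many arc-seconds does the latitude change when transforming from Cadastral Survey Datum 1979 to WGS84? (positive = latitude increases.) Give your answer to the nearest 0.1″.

Δφ = 7.8″

1″ of latitude = 30.92 m, so Δφ = 240.7 / 30.92 = 7.785″.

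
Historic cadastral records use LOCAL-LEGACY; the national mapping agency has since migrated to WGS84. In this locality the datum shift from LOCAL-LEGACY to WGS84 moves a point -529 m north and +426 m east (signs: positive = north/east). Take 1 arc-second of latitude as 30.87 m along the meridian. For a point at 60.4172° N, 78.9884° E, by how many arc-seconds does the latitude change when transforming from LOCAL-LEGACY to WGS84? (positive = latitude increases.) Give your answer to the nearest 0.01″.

1″ of latitude = 30.87 m, so Δφ = -529.0 / 30.87 = -17.136″.

Δφ = -17.14″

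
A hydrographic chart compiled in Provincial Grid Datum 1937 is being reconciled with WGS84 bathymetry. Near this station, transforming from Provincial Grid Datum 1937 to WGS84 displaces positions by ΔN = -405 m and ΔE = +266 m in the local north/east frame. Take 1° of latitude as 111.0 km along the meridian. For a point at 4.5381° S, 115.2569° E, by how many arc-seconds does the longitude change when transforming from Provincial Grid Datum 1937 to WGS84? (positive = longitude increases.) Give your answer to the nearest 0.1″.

Δλ = 8.7″

At latitude -4.5381°, cos φ = 0.996865.
1° of longitude at this latitude = 111.0 × cos φ = 110.65 km, so Δλ = 266.0 / 110652.0 = 0.0024039° = 8.654″.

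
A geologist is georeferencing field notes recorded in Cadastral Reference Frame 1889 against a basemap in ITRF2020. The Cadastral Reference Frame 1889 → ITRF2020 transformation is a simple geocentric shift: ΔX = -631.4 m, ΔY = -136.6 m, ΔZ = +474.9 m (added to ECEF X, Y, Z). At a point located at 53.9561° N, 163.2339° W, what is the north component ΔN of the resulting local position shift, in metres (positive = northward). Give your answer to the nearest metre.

The local north axis is (−sin φ cos λ, −sin φ sin λ, cos φ), giving ΔN = -488.826 − 31.861 + 279.434 = -241.25 m.

ΔN = -241 m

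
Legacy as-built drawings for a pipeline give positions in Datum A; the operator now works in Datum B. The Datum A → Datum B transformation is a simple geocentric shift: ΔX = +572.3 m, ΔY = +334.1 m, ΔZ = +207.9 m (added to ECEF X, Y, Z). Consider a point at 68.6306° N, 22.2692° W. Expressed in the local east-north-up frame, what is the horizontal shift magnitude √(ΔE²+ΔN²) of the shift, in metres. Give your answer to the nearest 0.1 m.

605.4 m

At φ = 68.6306°, λ = -22.2692°: sin φ = 0.931251, cos φ = 0.364379, sin λ = -0.378959, cos λ = 0.925414.
ΔE = −sin λ·ΔX + cos λ·ΔY = −(-0.378959)·(572.3) + (0.925414)·(334.1) = 526.06 m.
ΔN = −sin φ cos λ·ΔX − sin φ sin λ·ΔY + cos φ·ΔZ = −(0.931251)(0.925414)(572.3) − (0.931251)(-0.378959)(334.1) + (0.364379)(207.9) = -299.54 m.
Horizontal magnitude = √(ΔE² + ΔN²) = √(526.06² + (-299.54)²) = 605.36 m.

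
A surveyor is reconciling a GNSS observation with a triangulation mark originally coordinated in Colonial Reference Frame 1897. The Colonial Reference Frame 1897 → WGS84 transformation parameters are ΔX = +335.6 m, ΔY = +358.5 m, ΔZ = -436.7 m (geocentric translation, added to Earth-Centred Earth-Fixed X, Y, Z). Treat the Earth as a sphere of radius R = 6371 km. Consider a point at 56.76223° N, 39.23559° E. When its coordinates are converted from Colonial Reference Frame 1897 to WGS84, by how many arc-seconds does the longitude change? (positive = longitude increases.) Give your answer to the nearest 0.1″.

sin φ = 0.836403, cos φ = 0.548115, sin λ = 0.632511, cos λ = 0.774552.
East component: ΔE = −sin λ·ΔX + cos λ·ΔY = −(0.632511)(335.6) + (0.774552)(358.5) = 65.41 m.
1° of latitude spans πR/180 = 111195 m; at latitude φ, 1° of longitude spans that × cos φ = 60947.6 m, so Δλ = 65.41 / 60947.6 × 3600 = 3.863″.

Δλ = 3.9″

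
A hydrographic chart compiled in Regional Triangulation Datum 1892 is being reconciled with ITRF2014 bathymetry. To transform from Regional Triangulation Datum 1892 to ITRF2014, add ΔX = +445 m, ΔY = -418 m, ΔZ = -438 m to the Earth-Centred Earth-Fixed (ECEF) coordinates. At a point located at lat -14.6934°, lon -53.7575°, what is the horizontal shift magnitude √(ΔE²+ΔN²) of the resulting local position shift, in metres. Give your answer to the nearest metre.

294 m

At φ = -14.6934°, λ = -53.7575°: sin φ = -0.253647, cos φ = 0.967297, sin λ = -0.806522, cos λ = 0.591204.
ΔE = −sin λ·ΔX + cos λ·ΔY = −(-0.806522)·(445) + (0.591204)·(-418) = 111.78 m.
ΔN = −sin φ cos λ·ΔX − sin φ sin λ·ΔY + cos φ·ΔZ = −(-0.253647)(0.591204)(445) − (-0.253647)(-0.806522)(-418) + (0.967297)(-438) = -271.43 m.
Horizontal magnitude = √(ΔE² + ΔN²) = √(111.78² + (-271.43)²) = 293.55 m.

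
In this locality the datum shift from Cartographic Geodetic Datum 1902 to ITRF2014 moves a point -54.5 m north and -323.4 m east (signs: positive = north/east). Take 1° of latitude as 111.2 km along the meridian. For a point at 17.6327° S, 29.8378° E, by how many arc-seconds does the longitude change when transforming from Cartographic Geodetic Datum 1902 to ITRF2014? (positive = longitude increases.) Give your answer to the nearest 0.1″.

Δλ = -11.0″

At latitude -17.6327°, cos φ = 0.953018.
1° of longitude at this latitude = 111.2 × cos φ = 105.98 km, so Δλ = -323.4 / 105975.6 = -0.0030516° = -10.986″.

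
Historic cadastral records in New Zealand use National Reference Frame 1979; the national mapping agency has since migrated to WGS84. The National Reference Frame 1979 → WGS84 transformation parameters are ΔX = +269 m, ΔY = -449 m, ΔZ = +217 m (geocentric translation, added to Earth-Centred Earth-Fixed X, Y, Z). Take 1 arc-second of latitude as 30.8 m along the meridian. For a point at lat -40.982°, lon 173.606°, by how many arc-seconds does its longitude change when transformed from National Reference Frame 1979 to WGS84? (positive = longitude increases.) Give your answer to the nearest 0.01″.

sin φ = -0.655822, cos φ = 0.754916, sin λ = 0.111365, cos λ = -0.993780.
East component: ΔE = −sin λ·ΔX + cos λ·ΔY = −(0.111365)(269) + (-0.993780)(-449) = 416.25 m.
1° of latitude spans 3600 × 30.80 = 110880 m; at latitude φ, 1° of longitude spans that × cos φ = 83705.0 m, so Δλ = 416.25 / 83705.0 × 3600 = 17.902″.

Δλ = 17.90″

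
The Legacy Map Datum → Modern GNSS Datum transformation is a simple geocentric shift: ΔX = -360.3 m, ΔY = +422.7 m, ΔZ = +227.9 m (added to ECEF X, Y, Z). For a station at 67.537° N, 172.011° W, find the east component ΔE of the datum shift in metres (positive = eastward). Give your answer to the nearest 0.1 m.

At φ = 67.537°, λ = -172.011°: sin φ = 0.924126, cos φ = 0.382087, sin λ = -0.138983, cos λ = -0.990295.
ΔE = −sin λ·ΔX + cos λ·ΔY = −(-0.138983)·(-360.3) + (-0.990295)·(422.7) = -468.67 m.

ΔE = -468.7 m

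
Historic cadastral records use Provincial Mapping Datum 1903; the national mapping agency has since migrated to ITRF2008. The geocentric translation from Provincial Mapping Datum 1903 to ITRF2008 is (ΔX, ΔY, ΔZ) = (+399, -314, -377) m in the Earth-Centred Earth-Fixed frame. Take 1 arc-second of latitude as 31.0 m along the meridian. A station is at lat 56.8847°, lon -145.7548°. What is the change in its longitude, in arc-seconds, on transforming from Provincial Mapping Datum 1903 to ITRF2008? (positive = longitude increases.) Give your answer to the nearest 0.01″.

sin φ = 0.837573, cos φ = 0.546326, sin λ = -0.562736, cos λ = -0.826637.
East component: ΔE = −sin λ·ΔX + cos λ·ΔY = −(-0.562736)(399) + (-0.826637)(-314) = 484.10 m.
1° of latitude spans 3600 × 31.00 = 111600 m; at latitude φ, 1° of longitude spans that × cos φ = 60969.9 m, so Δλ = 484.10 / 60969.9 × 3600 = 28.584″.

Δλ = 28.58″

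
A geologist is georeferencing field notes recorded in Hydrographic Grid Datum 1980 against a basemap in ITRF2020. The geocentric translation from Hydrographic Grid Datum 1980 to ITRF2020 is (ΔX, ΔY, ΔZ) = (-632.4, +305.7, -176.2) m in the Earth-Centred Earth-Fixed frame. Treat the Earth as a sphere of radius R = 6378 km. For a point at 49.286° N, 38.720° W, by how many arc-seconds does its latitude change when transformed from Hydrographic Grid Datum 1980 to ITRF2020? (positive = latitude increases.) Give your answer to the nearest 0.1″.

sin φ = 0.757975, cos φ = 0.652284, sin λ = -0.625515, cos λ = 0.780212.
North component: ΔN = −sin φ cos λ·ΔX − sin φ sin λ·ΔY + cos φ·ΔZ = −(0.757975)(0.780212)(-632.4) − (0.757975)(-0.625515)(305.7) + (0.652284)(-176.2) = 404.00 m.
1° of latitude spans πR/180 = 111317 m, so Δφ = 404.00 / 111317 × 3600 = 13.065″.

Δφ = 13.1″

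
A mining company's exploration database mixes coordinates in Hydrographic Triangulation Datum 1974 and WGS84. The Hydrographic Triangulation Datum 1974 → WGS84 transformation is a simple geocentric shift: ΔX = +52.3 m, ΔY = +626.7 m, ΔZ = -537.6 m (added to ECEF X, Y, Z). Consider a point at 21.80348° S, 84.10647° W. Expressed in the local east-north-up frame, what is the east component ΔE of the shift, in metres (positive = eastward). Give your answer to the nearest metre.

At φ = -21.80348°, λ = -84.10647°: sin φ = -0.371424, cos φ = 0.928463, sin λ = -0.994714, cos λ = 0.102680.
ΔE = −sin λ·ΔX + cos λ·ΔY = −(-0.994714)·(52.3) + (0.102680)·(626.7) = 116.37 m.

ΔE = 116 m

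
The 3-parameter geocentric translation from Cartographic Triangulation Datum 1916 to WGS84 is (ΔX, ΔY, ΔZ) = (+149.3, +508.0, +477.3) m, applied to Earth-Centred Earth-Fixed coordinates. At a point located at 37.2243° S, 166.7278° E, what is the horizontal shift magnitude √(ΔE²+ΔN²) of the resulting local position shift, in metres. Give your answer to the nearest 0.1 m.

641.2 m

The local east axis at (φ, λ) is (−sin λ, cos λ, 0), so ΔE = −sin(166.7278°)·149.3 + cos(166.7278°)·508.0 = -528.71 m.
The local north axis is (−sin φ cos λ, −sin φ sin λ, cos φ), giving ΔN = -87.905 + 70.551 + 380.061 = 362.71 m.
Horizontal magnitude = √(ΔE² + ΔN²) = √((-528.71)² + 362.71²) = 641.16 m.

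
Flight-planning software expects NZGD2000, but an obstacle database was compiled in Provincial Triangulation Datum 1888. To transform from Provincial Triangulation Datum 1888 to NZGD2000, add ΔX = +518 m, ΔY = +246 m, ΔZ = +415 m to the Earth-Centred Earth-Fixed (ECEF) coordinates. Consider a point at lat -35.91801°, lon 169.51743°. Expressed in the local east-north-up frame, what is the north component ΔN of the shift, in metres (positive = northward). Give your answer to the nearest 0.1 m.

At φ = -35.91801°, λ = 169.51743°: sin φ = -0.586627, cos φ = 0.809857, sin λ = 0.181936, cos λ = -0.983310.
ΔN = −sin φ cos λ·ΔX − sin φ sin λ·ΔY + cos φ·ΔZ = −(-0.586627)(-0.983310)(518) − (-0.586627)(0.181936)(246) + (0.809857)(415) = 63.54 m.

ΔN = 63.5 m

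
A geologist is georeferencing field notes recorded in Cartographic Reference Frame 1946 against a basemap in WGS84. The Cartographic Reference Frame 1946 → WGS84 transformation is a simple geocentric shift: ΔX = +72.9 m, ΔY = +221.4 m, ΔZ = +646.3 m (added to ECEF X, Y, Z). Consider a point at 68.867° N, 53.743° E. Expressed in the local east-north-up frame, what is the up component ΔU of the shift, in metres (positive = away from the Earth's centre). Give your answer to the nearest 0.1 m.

ΔU = 682.7 m

At φ = 68.867°, λ = 53.743°: sin φ = 0.932746, cos φ = 0.360534, sin λ = 0.806372, cos λ = 0.591408.
ΔU = cos φ cos λ·ΔX + cos φ sin λ·ΔY + sin φ·ΔZ = (0.360534)(0.591408)(72.9) + (0.360534)(0.806372)(221.4) + (0.932746)(646.3) = 682.74 m.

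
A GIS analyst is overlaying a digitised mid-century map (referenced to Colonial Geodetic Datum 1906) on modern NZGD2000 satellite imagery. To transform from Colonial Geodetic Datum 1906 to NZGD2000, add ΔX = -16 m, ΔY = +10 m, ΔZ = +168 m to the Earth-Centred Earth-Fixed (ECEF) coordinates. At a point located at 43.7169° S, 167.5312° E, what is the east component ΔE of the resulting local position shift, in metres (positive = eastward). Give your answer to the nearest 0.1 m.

At φ = -43.7169°, λ = 167.5312°: sin φ = -0.691096, cos φ = 0.722763, sin λ = 0.215908, cos λ = -0.976414.
ΔE = −sin λ·ΔX + cos λ·ΔY = −(0.215908)·(-16) + (-0.976414)·(10) = -6.31 m.

ΔE = -6.3 m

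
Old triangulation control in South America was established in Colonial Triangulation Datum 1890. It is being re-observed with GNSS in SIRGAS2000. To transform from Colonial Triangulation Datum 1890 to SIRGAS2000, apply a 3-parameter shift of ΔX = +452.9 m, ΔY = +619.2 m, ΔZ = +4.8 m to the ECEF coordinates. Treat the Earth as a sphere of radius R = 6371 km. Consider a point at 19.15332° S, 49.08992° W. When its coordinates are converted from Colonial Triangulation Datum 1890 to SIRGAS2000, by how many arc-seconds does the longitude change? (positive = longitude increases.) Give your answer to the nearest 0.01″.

sin φ = -0.328097, cos φ = 0.944644, sin λ = -0.755738, cos λ = 0.654874.
East component: ΔE = −sin λ·ΔX + cos λ·ΔY = −(-0.755738)(452.9) + (0.654874)(619.2) = 747.77 m.
1° of latitude spans πR/180 = 111195 m; at latitude φ, 1° of longitude spans that × cos φ = 105039.6 m, so Δλ = 747.77 / 105039.6 × 3600 = 25.628″.

Δλ = 25.63″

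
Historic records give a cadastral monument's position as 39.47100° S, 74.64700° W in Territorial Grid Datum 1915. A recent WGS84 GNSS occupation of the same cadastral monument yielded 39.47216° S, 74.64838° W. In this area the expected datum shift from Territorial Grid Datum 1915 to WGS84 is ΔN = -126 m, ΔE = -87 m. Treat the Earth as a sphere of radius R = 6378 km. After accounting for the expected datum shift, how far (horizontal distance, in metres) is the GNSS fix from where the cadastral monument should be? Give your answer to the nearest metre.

Observed coordinate differences: Δφ = -0.00116°, Δλ = -0.00138°.
Converting to metres (1° lat = 111317 m, cos φ = 0.771946): observed ΔN = -129.1 m, observed ΔE = -118.6 m.
Subtracting the expected shift leaves a residual of -129.1 − (-126) = -3.1 m north and -118.6 − (-87) = -31.6 m east.
Residual distance = √((-3.1)² + (-31.6)²) = 31.7 m.

32 m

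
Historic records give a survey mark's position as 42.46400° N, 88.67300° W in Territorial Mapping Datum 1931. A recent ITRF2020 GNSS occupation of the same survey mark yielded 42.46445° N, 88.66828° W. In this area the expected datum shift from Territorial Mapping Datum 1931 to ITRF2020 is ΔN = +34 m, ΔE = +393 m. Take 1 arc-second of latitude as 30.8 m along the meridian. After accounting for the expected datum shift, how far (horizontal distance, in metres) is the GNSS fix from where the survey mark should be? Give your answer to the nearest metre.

17 m

Observed coordinate differences: Δφ = +0.00045°, Δλ = +0.00472°.
Converting to metres (1° lat = 110880 m, cos φ = 0.737702): observed ΔN = 49.9 m, observed ΔE = 386.1 m.
Subtracting the expected shift leaves a residual of 49.9 − (34) = 15.9 m north and 386.1 − (393) = -6.9 m east.
Residual distance = √(15.9² + (-6.9)²) = 17.3 m.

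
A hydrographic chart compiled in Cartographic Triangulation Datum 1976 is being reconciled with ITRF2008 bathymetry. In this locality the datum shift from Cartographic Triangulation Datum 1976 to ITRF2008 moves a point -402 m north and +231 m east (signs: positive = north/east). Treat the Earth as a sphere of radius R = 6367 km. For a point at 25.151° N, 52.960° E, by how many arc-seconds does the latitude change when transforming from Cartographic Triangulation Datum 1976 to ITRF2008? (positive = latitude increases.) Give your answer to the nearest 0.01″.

On a sphere of radius R, 1 rad of latitude = R, so Δφ = ΔN / R = -402.0 / 6367000 = -6.3138e-05 rad = -13.023″.

Δφ = -13.02″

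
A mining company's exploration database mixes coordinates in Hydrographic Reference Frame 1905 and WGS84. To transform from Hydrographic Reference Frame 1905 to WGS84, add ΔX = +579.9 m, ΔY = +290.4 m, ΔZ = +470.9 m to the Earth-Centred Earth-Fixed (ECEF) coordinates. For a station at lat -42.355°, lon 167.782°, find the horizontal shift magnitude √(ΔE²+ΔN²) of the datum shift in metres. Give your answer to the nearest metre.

407 m

The local east axis at (φ, λ) is (−sin λ, cos λ, 0), so ΔE = −sin(167.782°)·579.9 + cos(167.782°)·290.4 = -406.55 m.
The local north axis is (−sin φ cos λ, −sin φ sin λ, cos φ), giving ΔN = -381.842 + 41.406 + 347.988 = 7.55 m.
Horizontal magnitude = √(ΔE² + ΔN²) = √((-406.55)² + 7.55²) = 406.62 m.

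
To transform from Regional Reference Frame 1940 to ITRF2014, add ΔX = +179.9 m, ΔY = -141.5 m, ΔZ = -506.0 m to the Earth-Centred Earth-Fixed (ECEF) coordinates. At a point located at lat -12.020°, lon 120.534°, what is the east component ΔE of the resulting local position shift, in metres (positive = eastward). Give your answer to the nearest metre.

ΔE = -83 m

The local east axis at (φ, λ) is (−sin λ, cos λ, 0), so ΔE = −sin(120.534°)·179.9 + cos(120.534°)·(-141.5) = -83.06 m.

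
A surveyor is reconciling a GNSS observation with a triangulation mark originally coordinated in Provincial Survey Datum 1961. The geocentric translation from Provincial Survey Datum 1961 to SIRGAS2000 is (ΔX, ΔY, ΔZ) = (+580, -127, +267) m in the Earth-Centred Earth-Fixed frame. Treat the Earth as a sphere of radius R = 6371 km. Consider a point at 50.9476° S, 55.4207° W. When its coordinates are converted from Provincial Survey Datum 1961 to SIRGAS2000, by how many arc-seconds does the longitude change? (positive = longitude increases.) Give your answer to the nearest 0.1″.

sin φ = -0.776570, cos φ = 0.630031, sin λ = -0.823341, cos λ = 0.567546.
East component: ΔE = −sin λ·ΔX + cos λ·ΔY = −(-0.823341)(580) + (0.567546)(-127) = 405.46 m.
1° of latitude spans πR/180 = 111195 m; at latitude φ, 1° of longitude spans that × cos φ = 70056.2 m, so Δλ = 405.46 / 70056.2 × 3600 = 20.835″.

Δλ = 20.8″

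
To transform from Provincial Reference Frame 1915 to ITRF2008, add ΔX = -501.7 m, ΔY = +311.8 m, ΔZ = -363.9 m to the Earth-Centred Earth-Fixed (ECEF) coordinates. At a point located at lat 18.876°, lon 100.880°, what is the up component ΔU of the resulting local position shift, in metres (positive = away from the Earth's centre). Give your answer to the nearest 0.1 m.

ΔU = 261.6 m

At φ = 18.876°, λ = 100.880°: sin φ = 0.323521, cos φ = 0.946221, sin λ = 0.982025, cos λ = -0.188753.
ΔU = cos φ cos λ·ΔX + cos φ sin λ·ΔY + sin φ·ΔZ = (0.946221)(-0.188753)(-501.7) + (0.946221)(0.982025)(311.8) + (0.323521)(-363.9) = 261.60 m.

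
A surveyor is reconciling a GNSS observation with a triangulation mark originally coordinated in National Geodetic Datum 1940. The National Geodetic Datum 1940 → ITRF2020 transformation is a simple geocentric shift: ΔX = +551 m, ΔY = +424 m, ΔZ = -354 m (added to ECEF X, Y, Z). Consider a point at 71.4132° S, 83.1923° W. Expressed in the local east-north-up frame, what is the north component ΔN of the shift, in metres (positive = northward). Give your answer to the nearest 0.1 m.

ΔN = -450.0 m

The local north axis is (−sin φ cos λ, −sin φ sin λ, cos φ), giving ΔN = 61.907 − 399.051 − 112.834 = -449.98 m.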